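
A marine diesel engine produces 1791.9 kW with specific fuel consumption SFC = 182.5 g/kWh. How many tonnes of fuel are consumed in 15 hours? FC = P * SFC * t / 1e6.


Formula: FC (tonnes) = P * SFC * t / 1,000,000
Step 1 — P * SFC * t = 1791.9 * 182.5 * 15 = 4905326.25 g
Step 2 — FC (tonnes) = 4905326.25 / 1,000,000 ≈ 4.9053 tonnes (5 s.f.)

4.9053 tonnes


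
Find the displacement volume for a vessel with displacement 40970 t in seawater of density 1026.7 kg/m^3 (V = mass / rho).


Formula: V = mass / rho
Step 1 — convert tonnes to kg: 40970 t * 1000 = 40970000 kg
Step 2 — V = 40970000 / 1026.7 ≈ 39905 m^3 (5 s.f.)

39905 m^3


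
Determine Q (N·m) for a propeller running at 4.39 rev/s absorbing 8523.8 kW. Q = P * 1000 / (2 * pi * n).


Formula: Q = P_W / (2 * pi * n)
Step 1 — P_W = 8523.8 kW * 1000 = 8523800.0 W
Step 2 — 2 * pi * n = 2 * pi * 4.39 = 27.583183
Step 3 — Q = 8523800.0 / 27.583183 ≈ 309020 N·m (5 s.f.)

309020 N·m


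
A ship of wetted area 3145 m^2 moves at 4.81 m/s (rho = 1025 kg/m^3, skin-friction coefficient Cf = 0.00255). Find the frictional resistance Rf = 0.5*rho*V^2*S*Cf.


Formula: Rf = 0.5 * rho * V^2 * S * Cf
Step 1 — V^2 = 4.81^2 = 23.1361
Step 2 — 0.5 * rho * V^2 = 0.5 * 1025 * 23.1361 = 11857.25125
Step 3 — Rf = 11857.25125 * 3145 * 0.00255 ≈ 95092 N (5 s.f.)

95092 N


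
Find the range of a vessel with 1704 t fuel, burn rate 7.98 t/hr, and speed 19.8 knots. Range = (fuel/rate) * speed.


Formula: endurance = fuel / rate; range = endurance * speed
Step 1 — endurance = 1704 / 7.98 = 213.5338 hours
Step 2 — range = 213.5338 * 19.8 ≈ 4228.0 nautical miles (5 s.f.)

4228.0 NM


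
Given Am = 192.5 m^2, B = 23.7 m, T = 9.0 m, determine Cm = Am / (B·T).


Formula: Cm = Am / (B * T)
Step 1 — B * T = 23.7 * 9.0 = 213.3 m^2
Step 2 — Cm = 192.5 / 213.3 ≈ 0.90248 (5 s.f.)

0.90248


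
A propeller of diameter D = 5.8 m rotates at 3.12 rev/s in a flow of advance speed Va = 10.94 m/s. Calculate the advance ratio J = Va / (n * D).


Formula: J = Va / (n * D)
Step 1 — n * D = 3.12 * 5.8 = 18.096
Step 2 — J = 10.94 / 18.096 ≈ 0.60455 (5 s.f.)

0.60455


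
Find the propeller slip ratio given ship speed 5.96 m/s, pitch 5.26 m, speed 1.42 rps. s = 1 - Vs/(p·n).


Formula: s = 1 - Vs / (p * n)
Step 1 — p * n = 5.26 * 1.42 = 7.4692
Step 2 — Vs / (p*n) = 5.96 / 7.4692 = 0.797944 (6 d.p.)
Step 3 — s = 1 - 0.797944 = 0.202056

0.202056


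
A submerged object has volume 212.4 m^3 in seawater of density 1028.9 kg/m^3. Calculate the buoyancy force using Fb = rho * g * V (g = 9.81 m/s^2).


Formula: Fb = rho * g * V
Substituting: Fb = 1028.9 * 9.81 * 212.4
Intermediate: 1028.9 * 9.81 = 10093.509
Result: Fb = 10093.509 * 212.4 ≈ 2143900 N (5 s.f.)

2143900 N


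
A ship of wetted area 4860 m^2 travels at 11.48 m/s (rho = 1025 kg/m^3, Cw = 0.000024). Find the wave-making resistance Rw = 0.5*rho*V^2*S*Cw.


Formula: Rw = 0.5 * rho * V^2 * S * Cw
Step 1 — V^2 = 11.48^2 = 131.7904
Step 2 — 0.5 * rho * V^2 = 0.5 * 1025 * 131.7904 = 67542.58
Step 3 — Rw = 67542.58 * 4860 * 0.000024 ≈ 7878.2 N (5 s.f.)

7878.2 N


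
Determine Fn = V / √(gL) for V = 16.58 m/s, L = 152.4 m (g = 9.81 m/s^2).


Formula: Fn = V / sqrt(g * L)
Step 1 — g * L = 9.81 * 152.4 = 1495.044
Step 2 — sqrt(g * L) = sqrt(1495.044) = 38.665799
Step 3 — Fn = 16.58 / 38.665799 ≈ 0.42880 (5 s.f.)

0.42880


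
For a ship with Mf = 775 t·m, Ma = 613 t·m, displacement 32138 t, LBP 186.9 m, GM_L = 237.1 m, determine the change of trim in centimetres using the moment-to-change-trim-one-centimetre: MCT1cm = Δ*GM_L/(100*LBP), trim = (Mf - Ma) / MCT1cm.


Formula: net trimming moment = Mf - Ma; MCT1cm = Δ*GM_L/(100*LBP); trim = net moment / MCT1cm
Step 1 — net trimming moment = 775 - 613 = 162 t·m
Step 2 — MCT1cm = 32138 * 237.1 / (100 * 186.9) = 407.7004 t·m/cm
Step 3 — trim = 162 / 407.7004 ≈ 0.39735 cm (5 s.f.)

0.39735 cm


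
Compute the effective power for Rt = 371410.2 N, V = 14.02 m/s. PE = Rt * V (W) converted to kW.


Formula: PE = Rt * V / 1000 (kW)
Step 1 — PE (W) = 371410.2 * 14.02 = 5207171.004 W
Step 2 — PE (kW) = 5207171.004 / 1000 ≈ 5207.2 kW (5 s.f.)

5207.2 kW


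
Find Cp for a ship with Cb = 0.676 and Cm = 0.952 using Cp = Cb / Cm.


Formula: Cp = Cb / Cm
Substituting: Cp = 0.676 / 0.952
Result: Cp ≈ 0.71008 (5 s.f.)

0.71008


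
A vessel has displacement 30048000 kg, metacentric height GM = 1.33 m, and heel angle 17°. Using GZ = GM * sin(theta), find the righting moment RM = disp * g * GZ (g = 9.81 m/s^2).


Formula: GZ = GM * sin(theta); RM = disp * g * GZ
Step 1 — GZ = 1.33 * sin(17°) = 1.33 * 0.292372 = 0.388855 m
Step 2 — RM = 30048000 * 9.81 * 0.388855 ≈ 114620000 N·m (5 s.f.)

114620000 N·m


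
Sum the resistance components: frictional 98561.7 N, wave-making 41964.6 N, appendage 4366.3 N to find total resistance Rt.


Formula: Rt = Rf + Rw + Ra
Substituting: Rt = 98561.7 + 41964.6 + 4366.3
Result: Rt = 144892.6 N

144892.6 N


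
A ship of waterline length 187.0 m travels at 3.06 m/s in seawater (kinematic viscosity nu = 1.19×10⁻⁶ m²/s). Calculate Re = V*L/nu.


Formula: Re = V * L / nu
Step 1 — V * L = 3.06 * 187.0 = 572.22 m^2/s
Step 2 — Re = 572.22 / 1.19e-6 = 4.81e+08

4.81e+08


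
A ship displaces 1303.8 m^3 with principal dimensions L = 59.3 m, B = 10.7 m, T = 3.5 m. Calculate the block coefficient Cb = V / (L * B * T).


Formula: Cb = V / (L * B * T)
Step 1 — L * B * T = 59.3 * 10.7 * 3.5 = 2220.785 m^3
Step 2 — Cb = 1303.8 / 2220.785 ≈ 0.58709 (5 s.f.)

0.58709


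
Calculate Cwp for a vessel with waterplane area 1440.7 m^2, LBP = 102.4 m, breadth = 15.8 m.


Formula: Cwp = Aw / (L * B)
Step 1 — L * B = 102.4 * 15.8 = 1617.92 m^2
Step 2 — Cwp = 1440.7 / 1617.92 ≈ 0.89046 (5 s.f.)

0.89046


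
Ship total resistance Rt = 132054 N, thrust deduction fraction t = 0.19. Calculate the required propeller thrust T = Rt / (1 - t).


Formula: T = Rt / (1 - t)
Step 1 — (1 - t) = 1 - 0.19 = 0.81
Step 2 — T = 132054 / 0.81 ≈ 163030 N (5 s.f.)

163030 N


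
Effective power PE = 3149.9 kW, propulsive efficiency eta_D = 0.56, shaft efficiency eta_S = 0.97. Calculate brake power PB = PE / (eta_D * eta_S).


Formula: PB = PE / (eta_D * eta_S)
Step 1 — combined efficiency = eta_D * eta_S = 0.56 * 0.97 = 0.5432
Step 2 — PB = 3149.9 / 0.5432 ≈ 5798.8 kW (5 s.f.)

5798.8 kW


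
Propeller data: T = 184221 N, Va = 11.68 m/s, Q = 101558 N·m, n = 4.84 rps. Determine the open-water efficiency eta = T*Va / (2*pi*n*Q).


Formula: eta = T * Va / (2 * pi * n * Q)
Step 1 — numerator = T * Va = 184221 * 11.68 = 2151701.28
Step 2 — 2 * pi * n = 2 * pi * 4.84 = 30.410617
Step 3 — denominator = 30.410617 * 101558 = 3088441.44
Step 4 — eta = 2151701.28 / 3088441.44 ≈ 0.69669 (5 s.f.)

0.69669


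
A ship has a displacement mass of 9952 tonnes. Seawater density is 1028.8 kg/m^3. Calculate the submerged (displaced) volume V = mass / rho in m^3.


Formula: V = mass / rho
Step 1 — convert tonnes to kg: 9952 t * 1000 = 9952000 kg
Step 2 — V = 9952000 / 1028.8 ≈ 9673.4 m^3 (5 s.f.)

9673.4 m^3


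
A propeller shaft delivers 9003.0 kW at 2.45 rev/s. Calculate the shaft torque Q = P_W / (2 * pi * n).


Formula: Q = P_W / (2 * pi * n)
Step 1 — P_W = 9003.0 kW * 1000 = 9003000.0 W
Step 2 — 2 * pi * n = 2 * pi * 2.45 = 15.393804
Step 3 — Q = 9003000.0 / 15.393804 ≈ 584850 N·m (5 s.f.)

584850 N·m


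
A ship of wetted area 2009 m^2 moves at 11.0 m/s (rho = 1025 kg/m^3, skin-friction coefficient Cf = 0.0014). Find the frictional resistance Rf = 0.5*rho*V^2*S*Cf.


Formula: Rf = 0.5 * rho * V^2 * S * Cf
Step 1 — V^2 = 11.0^2 = 121.0
Step 2 — 0.5 * rho * V^2 = 0.5 * 1025 * 121.0 = 62012.5
Step 3 — Rf = 62012.5 * 2009 * 0.0014 ≈ 174420 N (5 s.f.)

174420 N


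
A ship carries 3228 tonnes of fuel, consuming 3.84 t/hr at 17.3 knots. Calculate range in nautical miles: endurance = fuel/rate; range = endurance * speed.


Formula: endurance = fuel / rate; range = endurance * speed
Step 1 — endurance = 3228 / 3.84 = 840.625 hours
Step 2 — range = 840.625 * 17.3 ≈ 14543 nautical miles (5 s.f.)

14543 NM


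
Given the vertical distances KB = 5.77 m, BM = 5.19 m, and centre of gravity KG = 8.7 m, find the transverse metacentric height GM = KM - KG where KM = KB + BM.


Formula: GM = KB + BM - KG
Step 1 — KM = KB + BM = 5.77 + 5.19 = 10.96 m
Step 2 — GM = KM - KG = 10.96 - 8.7 = 2.26 m

2.26 m


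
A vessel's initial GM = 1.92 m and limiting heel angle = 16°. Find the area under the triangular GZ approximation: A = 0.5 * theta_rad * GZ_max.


Formula: GZ_max = GM * sin(theta); Area = 0.5 * theta_rad * GZ_max
Step 1 — GZ_max = 1.92 * sin(16°) = 1.92 * 0.275637 = 0.529223 m
Step 2 — theta_rad = 16 * pi/180 = 0.279253 rad
Step 3 — Area = 0.5 * 0.279253 * 0.529223 ≈ 0.073894 m·rad (5 s.f.)

0.073894 m·rad


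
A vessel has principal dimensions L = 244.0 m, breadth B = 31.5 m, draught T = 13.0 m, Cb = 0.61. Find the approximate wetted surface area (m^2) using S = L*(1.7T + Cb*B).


Formula: S = 1.7*L*T + V/T with V = Cb*L*B*T, i.e. S = L * (1.7*T + Cb*B)
Step 1 — 1.7*T = 1.7 * 13.0 = 22.1 m
Step 2 — Cb*B = 0.61 * 31.5 = 19.215 m
Step 3 — 1.7*T + Cb*B = 22.1 + 19.215 = 41.315 m
Step 4 — S = 244.0 * 41.315 ≈ 10081 m^2 (5 s.f.)

10081 m^2


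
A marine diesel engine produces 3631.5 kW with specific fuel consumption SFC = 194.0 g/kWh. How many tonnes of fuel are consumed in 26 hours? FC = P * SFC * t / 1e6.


Formula: FC (tonnes) = P * SFC * t / 1,000,000
Step 1 — P * SFC * t = 3631.5 * 194.0 * 26 = 18317286.0 g
Step 2 — FC (tonnes) = 18317286.0 / 1,000,000 ≈ 18.317 tonnes (5 s.f.)

18.317 tonnes


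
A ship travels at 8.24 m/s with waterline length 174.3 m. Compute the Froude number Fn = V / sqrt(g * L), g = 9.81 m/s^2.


Formula: Fn = V / sqrt(g * L)
Step 1 — g * L = 9.81 * 174.3 = 1709.883
Step 2 — sqrt(g * L) = sqrt(1709.883) = 41.350732
Step 3 — Fn = 8.24 / 41.350732 ≈ 0.19927 (5 s.f.)

0.19927


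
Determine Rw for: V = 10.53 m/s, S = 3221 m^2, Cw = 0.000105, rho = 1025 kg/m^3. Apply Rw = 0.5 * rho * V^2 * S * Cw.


Formula: Rw = 0.5 * rho * V^2 * S * Cw
Step 1 — V^2 = 10.53^2 = 110.8809
Step 2 — 0.5 * rho * V^2 = 0.5 * 1025 * 110.8809 = 56826.46125
Step 3 — Rw = 56826.46125 * 3221 * 0.000105 ≈ 19219 N (5 s.f.)

19219 N


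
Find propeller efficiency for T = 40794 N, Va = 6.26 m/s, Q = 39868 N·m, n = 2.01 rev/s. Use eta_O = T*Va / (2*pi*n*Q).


Formula: eta = T * Va / (2 * pi * n * Q)
Step 1 — numerator = T * Va = 40794 * 6.26 = 255370.44
Step 2 — 2 * pi * n = 2 * pi * 2.01 = 12.629202
Step 3 — denominator = 12.629202 * 39868 = 503501.03
Step 4 — eta = 255370.44 / 503501.03 ≈ 0.50719 (5 s.f.)

0.50719


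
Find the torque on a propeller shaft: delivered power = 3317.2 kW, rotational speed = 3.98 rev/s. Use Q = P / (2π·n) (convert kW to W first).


Formula: Q = P_W / (2 * pi * n)
Step 1 — P_W = 3317.2 kW * 1000 = 3317200.0 W
Step 2 — 2 * pi * n = 2 * pi * 3.98 = 25.007078
Step 3 — Q = 3317200.0 / 25.007078 ≈ 132650 N·m (5 s.f.)

132650 N·m


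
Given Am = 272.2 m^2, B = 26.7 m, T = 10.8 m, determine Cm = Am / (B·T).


Formula: Cm = Am / (B * T)
Step 1 — B * T = 26.7 * 10.8 = 288.36 m^2
Step 2 — Cm = 272.2 / 288.36 ≈ 0.94396 (5 s.f.)

0.94396


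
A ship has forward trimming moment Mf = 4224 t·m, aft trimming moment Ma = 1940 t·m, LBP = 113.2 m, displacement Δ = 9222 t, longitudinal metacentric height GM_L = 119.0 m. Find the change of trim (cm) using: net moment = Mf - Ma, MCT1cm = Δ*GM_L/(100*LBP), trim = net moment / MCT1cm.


Formula: net trimming moment = Mf - Ma; MCT1cm = Δ*GM_L/(100*LBP); trim = net moment / MCT1cm
Step 1 — net trimming moment = 4224 - 1940 = 2284 t·m
Step 2 — MCT1cm = 9222 * 119.0 / (100 * 113.2) = 96.9451 t·m/cm
Step 3 — trim = 2284 / 96.9451 ≈ 23.560 cm (5 s.f.)

23.560 cm


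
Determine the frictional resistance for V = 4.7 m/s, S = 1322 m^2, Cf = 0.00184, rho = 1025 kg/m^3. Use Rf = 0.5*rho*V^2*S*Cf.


Formula: Rf = 0.5 * rho * V^2 * S * Cf
Step 1 — V^2 = 4.7^2 = 22.09
Step 2 — 0.5 * rho * V^2 = 0.5 * 1025 * 22.09 = 11321.125
Step 3 — Rf = 11321.125 * 1322 * 0.00184 ≈ 27538 N (5 s.f.)

27538 N


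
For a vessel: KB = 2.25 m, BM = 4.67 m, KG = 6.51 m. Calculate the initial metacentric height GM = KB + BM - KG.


Formula: GM = KB + BM - KG
Step 1 — KM = KB + BM = 2.25 + 4.67 = 6.92 m
Step 2 — GM = KM - KG = 6.92 - 6.51 = 0.41 m

0.41 m


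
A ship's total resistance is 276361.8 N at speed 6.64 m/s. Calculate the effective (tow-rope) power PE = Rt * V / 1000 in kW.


Formula: PE = Rt * V / 1000 (kW)
Step 1 — PE (W) = 276361.8 * 6.64 = 1835042.352 W
Step 2 — PE (kW) = 1835042.352 / 1000 ≈ 1835.0 kW (5 s.f.)

1835.0 kW


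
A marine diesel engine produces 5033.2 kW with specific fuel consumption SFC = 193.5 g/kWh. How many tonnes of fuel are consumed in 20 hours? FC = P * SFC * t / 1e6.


Formula: FC (tonnes) = P * SFC * t / 1,000,000
Step 1 — P * SFC * t = 5033.2 * 193.5 * 20 = 19478484.0 g
Step 2 — FC (tonnes) = 19478484.0 / 1,000,000 ≈ 19.478 tonnes (5 s.f.)

19.478 tonnes


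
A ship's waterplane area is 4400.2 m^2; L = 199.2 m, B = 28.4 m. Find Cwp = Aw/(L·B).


Formula: Cwp = Aw / (L * B)
Step 1 — L * B = 199.2 * 28.4 = 5657.28 m^2
Step 2 — Cwp = 4400.2 / 5657.28 ≈ 0.77779 (5 s.f.)

0.77779


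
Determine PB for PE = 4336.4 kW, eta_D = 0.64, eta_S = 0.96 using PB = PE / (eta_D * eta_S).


Formula: PB = PE / (eta_D * eta_S)
Step 1 — combined efficiency = eta_D * eta_S = 0.64 * 0.96 = 0.6144
Step 2 — PB = 4336.4 / 0.6144 ≈ 7057.9 kW (5 s.f.)

7057.9 kW


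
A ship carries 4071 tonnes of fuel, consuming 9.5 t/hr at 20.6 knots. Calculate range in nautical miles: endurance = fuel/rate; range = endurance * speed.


Formula: endurance = fuel / rate; range = endurance * speed
Step 1 — endurance = 4071 / 9.5 = 428.5263 hours
Step 2 — range = 428.5263 * 20.6 ≈ 8827.6 nautical miles (5 s.f.)

8827.6 NM


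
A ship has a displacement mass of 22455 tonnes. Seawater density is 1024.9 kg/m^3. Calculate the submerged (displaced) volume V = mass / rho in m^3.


Formula: V = mass / rho
Step 1 — convert tonnes to kg: 22455 t * 1000 = 22455000 kg
Step 2 — V = 22455000 / 1024.9 ≈ 21909 m^3 (5 s.f.)

21909 m^3


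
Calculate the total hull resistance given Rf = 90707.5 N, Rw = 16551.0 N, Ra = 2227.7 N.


Formula: Rt = Rf + Rw + Ra
Substituting: Rt = 90707.5 + 16551.0 + 2227.7
Result: Rt = 109486.2 N

109486.2 N


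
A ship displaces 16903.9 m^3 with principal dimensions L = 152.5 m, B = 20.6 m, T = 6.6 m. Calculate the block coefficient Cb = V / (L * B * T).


Formula: Cb = V / (L * B * T)
Step 1 — L * B * T = 152.5 * 20.6 * 6.6 = 20733.9 m^3
Step 2 — Cb = 16903.9 / 20733.9 ≈ 0.81528 (5 s.f.)

0.81528


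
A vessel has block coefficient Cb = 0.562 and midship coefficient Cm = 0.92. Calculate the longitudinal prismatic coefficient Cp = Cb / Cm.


Formula: Cp = Cb / Cm
Substituting: Cp = 0.562 / 0.92
Result: Cp ≈ 0.61087 (5 s.f.)

0.61087


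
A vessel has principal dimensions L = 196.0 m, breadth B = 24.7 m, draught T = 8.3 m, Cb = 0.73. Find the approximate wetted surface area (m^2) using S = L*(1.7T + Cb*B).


Formula: S = 1.7*L*T + V/T with V = Cb*L*B*T, i.e. S = L * (1.7*T + Cb*B)
Step 1 — 1.7*T = 1.7 * 8.3 = 14.11 m
Step 2 — Cb*B = 0.73 * 24.7 = 18.031 m
Step 3 — 1.7*T + Cb*B = 14.11 + 18.031 = 32.141 m
Step 4 — S = 196.0 * 32.141 ≈ 6299.6 m^2 (5 s.f.)

6299.6 m^2


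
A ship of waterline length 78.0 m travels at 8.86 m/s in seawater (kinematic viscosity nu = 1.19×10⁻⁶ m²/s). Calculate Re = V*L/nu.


Formula: Re = V * L / nu
Step 1 — V * L = 8.86 * 78.0 = 691.08 m^2/s
Step 2 — Re = 691.08 / 1.19e-6 = 5.81e+08

5.81e+08


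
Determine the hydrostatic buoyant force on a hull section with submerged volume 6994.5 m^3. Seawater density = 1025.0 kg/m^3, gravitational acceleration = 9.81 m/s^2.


Formula: Fb = rho * g * V
Substituting: Fb = 1025.0 * 9.81 * 6994.5
Intermediate: 1025.0 * 9.81 = 10055.25
Result: Fb = 10055.25 * 6994.5 ≈ 70331000 N (5 s.f.)

70331000 N


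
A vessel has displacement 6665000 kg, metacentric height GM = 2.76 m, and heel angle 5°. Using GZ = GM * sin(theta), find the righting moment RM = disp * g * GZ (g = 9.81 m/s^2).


Formula: GZ = GM * sin(theta); RM = disp * g * GZ
Step 1 — GZ = 2.76 * sin(5°) = 2.76 * 0.087156 = 0.240551 m
Step 2 — RM = 6665000 * 9.81 * 0.240551 ≈ 15728000 N·m (5 s.f.)

15728000 N·m


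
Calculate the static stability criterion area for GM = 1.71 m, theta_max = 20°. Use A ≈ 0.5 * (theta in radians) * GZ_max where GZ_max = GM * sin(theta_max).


Formula: GZ_max = GM * sin(theta); Area = 0.5 * theta_rad * GZ_max
Step 1 — GZ_max = 1.71 * sin(20°) = 1.71 * 0.34202 = 0.584854 m
Step 2 — theta_rad = 20 * pi/180 = 0.349066 rad
Step 3 — Area = 0.5 * 0.349066 * 0.584854 ≈ 0.10208 m·rad (5 s.f.)

0.10208 m·rad


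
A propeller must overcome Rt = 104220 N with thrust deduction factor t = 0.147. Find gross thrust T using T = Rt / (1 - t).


Formula: T = Rt / (1 - t)
Step 1 — (1 - t) = 1 - 0.147 = 0.853
Step 2 — T = 104220 / 0.853 ≈ 122180 N (5 s.f.)

122180 N


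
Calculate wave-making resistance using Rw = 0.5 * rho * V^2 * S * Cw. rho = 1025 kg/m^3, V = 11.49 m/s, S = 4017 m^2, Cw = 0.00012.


Formula: Rw = 0.5 * rho * V^2 * S * Cw
Step 1 — V^2 = 11.49^2 = 132.0201
Step 2 — 0.5 * rho * V^2 = 0.5 * 1025 * 132.0201 = 67660.30125
Step 3 — Rw = 67660.30125 * 4017 * 0.00012 ≈ 32615 N (5 s.f.)

32615 N


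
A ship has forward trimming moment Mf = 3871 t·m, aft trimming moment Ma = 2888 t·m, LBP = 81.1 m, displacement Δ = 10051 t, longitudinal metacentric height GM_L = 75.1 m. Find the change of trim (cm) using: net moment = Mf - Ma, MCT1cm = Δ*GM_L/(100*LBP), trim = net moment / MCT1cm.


Formula: net trimming moment = Mf - Ma; MCT1cm = Δ*GM_L/(100*LBP); trim = net moment / MCT1cm
Step 1 — net trimming moment = 3871 - 2888 = 983 t·m
Step 2 — MCT1cm = 10051 * 75.1 / (100 * 81.1) = 93.074 t·m/cm
Step 3 — trim = 983 / 93.074 ≈ 10.561 cm (5 s.f.)

10.561 cm


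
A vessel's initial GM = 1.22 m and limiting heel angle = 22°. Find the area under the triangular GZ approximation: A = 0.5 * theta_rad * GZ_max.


Formula: GZ_max = GM * sin(theta); Area = 0.5 * theta_rad * GZ_max
Step 1 — GZ_max = 1.22 * sin(22°) = 1.22 * 0.374607 = 0.457021 m
Step 2 — theta_rad = 22 * pi/180 = 0.383972 rad
Step 3 — Area = 0.5 * 0.383972 * 0.457021 ≈ 0.087742 m·rad (5 s.f.)

0.087742 m·rad


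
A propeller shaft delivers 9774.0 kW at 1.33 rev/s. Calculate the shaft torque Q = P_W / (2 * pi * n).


Formula: Q = P_W / (2 * pi * n)
Step 1 — P_W = 9774.0 kW * 1000 = 9774000.0 W
Step 2 — 2 * pi * n = 2 * pi * 1.33 = 8.356636
Step 3 — Q = 9774000.0 / 8.356636 ≈ 1169600 N·m (5 s.f.)

1169600 N·m


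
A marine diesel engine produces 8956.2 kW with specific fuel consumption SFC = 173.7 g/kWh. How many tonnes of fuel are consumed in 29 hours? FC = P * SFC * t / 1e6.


Formula: FC (tonnes) = P * SFC * t / 1,000,000
Step 1 — P * SFC * t = 8956.2 * 173.7 * 29 = 45115066.26 g
Step 2 — FC (tonnes) = 45115066.26 / 1,000,000 ≈ 45.115 tonnes (5 s.f.)

45.115 tonnes


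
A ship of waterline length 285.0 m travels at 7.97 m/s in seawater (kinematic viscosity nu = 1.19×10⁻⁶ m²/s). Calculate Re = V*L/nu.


Formula: Re = V * L / nu
Step 1 — V * L = 7.97 * 285.0 = 2271.45 m^2/s
Step 2 — Re = 2271.45 / 1.19e-6 = 1.91e+09

1.91e+09


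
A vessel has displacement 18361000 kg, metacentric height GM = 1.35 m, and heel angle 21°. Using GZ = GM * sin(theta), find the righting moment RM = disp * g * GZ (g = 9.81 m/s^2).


Formula: GZ = GM * sin(theta); RM = disp * g * GZ
Step 1 — GZ = 1.35 * sin(21°) = 1.35 * 0.358368 = 0.483797 m
Step 2 — RM = 18361000 * 9.81 * 0.483797 ≈ 87142000 N·m (5 s.f.)

87142000 N·m


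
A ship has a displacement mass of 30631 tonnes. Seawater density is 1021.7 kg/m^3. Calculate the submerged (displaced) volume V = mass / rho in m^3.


Formula: V = mass / rho
Step 1 — convert tonnes to kg: 30631 t * 1000 = 30631000 kg
Step 2 — V = 30631000 / 1021.7 ≈ 29980 m^3 (5 s.f.)

29980 m^3


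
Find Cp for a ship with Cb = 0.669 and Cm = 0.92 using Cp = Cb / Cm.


Formula: Cp = Cb / Cm
Substituting: Cp = 0.669 / 0.92
Result: Cp ≈ 0.72717 (5 s.f.)

0.72717


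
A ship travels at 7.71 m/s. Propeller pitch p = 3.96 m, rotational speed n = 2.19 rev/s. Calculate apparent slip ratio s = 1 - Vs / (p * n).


Formula: s = 1 - Vs / (p * n)
Step 1 — p * n = 3.96 * 2.19 = 8.6724
Step 2 — Vs / (p*n) = 7.71 / 8.6724 = 0.889027 (6 d.p.)
Step 3 — s = 1 - 0.889027 = 0.110973

0.110973


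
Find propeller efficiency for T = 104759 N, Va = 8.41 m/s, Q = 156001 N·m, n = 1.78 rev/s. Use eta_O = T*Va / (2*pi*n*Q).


Formula: eta = T * Va / (2 * pi * n * Q)
Step 1 — numerator = T * Va = 104759 * 8.41 = 881023.19
Step 2 — 2 * pi * n = 2 * pi * 1.78 = 11.18407
Step 3 — denominator = 11.18407 * 156001 = 1744726.1
Step 4 — eta = 881023.19 / 1744726.1 ≈ 0.50496 (5 s.f.)

0.50496


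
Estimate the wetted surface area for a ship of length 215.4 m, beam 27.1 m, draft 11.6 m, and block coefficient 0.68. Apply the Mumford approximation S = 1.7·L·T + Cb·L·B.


Formula: S = 1.7*L*T + V/T with V = Cb*L*B*T, i.e. S = L * (1.7*T + Cb*B)
Step 1 — 1.7*T = 1.7 * 11.6 = 19.72 m
Step 2 — Cb*B = 0.68 * 27.1 = 18.428 m
Step 3 — 1.7*T + Cb*B = 19.72 + 18.428 = 38.148 m
Step 4 — S = 215.4 * 38.148 ≈ 8217.1 m^2 (5 s.f.)

8217.1 m^2


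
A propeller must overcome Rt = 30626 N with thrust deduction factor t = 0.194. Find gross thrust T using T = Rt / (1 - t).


Formula: T = Rt / (1 - t)
Step 1 — (1 - t) = 1 - 0.194 = 0.806
Step 2 — T = 30626 / 0.806 ≈ 37998 N (5 s.f.)

37998 N


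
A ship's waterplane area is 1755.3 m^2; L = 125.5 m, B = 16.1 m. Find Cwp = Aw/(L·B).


Formula: Cwp = Aw / (L * B)
Step 1 — L * B = 125.5 * 16.1 = 2020.55 m^2
Step 2 — Cwp = 1755.3 / 2020.55 ≈ 0.86872 (5 s.f.)

0.86872


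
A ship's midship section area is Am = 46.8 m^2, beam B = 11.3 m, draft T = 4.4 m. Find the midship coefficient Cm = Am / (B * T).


Formula: Cm = Am / (B * T)
Step 1 — B * T = 11.3 * 4.4 = 49.72 m^2
Step 2 — Cm = 46.8 / 49.72 ≈ 0.94127 (5 s.f.)

0.94127


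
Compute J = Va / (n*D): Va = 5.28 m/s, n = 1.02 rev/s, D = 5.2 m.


Formula: J = Va / (n * D)
Step 1 — n * D = 1.02 * 5.2 = 5.304
Step 2 — J = 5.28 / 5.304 ≈ 0.99548 (5 s.f.)

0.99548


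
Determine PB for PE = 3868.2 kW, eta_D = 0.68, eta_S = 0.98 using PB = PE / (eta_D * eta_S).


Formula: PB = PE / (eta_D * eta_S)
Step 1 — combined efficiency = eta_D * eta_S = 0.68 * 0.98 = 0.6664
Step 2 — PB = 3868.2 / 0.6664 ≈ 5804.6 kW (5 s.f.)

5804.6 kW


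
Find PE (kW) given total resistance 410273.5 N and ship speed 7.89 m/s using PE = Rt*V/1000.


Formula: PE = Rt * V / 1000 (kW)
Step 1 — PE (W) = 410273.5 * 7.89 = 3237057.915 W
Step 2 — PE (kW) = 3237057.915 / 1000 ≈ 3237.1 kW (5 s.f.)

3237.1 kW


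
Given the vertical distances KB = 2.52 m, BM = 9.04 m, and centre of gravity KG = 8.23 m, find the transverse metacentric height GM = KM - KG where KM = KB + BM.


Formula: GM = KB + BM - KG
Step 1 — KM = KB + BM = 2.52 + 9.04 = 11.56 m
Step 2 — GM = KM - KG = 11.56 - 8.23 = 3.33 m

3.33 m


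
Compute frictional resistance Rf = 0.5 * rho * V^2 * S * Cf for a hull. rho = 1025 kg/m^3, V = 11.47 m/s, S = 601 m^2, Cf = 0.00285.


Formula: Rf = 0.5 * rho * V^2 * S * Cf
Step 1 — V^2 = 11.47^2 = 131.5609
Step 2 — 0.5 * rho * V^2 = 0.5 * 1025 * 131.5609 = 67424.96125
Step 3 — Rf = 67424.96125 * 601 * 0.00285 ≈ 115490 N (5 s.f.)

115490 N


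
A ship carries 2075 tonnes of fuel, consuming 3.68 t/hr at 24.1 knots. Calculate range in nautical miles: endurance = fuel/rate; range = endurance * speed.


Formula: endurance = fuel / rate; range = endurance * speed
Step 1 — endurance = 2075 / 3.68 = 563.8587 hours
Step 2 — range = 563.8587 * 24.1 ≈ 13589 nautical miles (5 s.f.)

13589 NM


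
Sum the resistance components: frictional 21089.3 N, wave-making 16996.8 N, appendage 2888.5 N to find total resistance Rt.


Formula: Rt = Rf + Rw + Ra
Substituting: Rt = 21089.3 + 16996.8 + 2888.5
Result: Rt = 40974.6 N

40974.6 N


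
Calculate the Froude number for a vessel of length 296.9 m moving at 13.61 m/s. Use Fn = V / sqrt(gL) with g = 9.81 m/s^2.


Formula: Fn = V / sqrt(g * L)
Step 1 — g * L = 9.81 * 296.9 = 2912.589
Step 2 — sqrt(g * L) = sqrt(2912.589) = 53.968407
Step 3 — Fn = 13.61 / 53.968407 ≈ 0.25218 (5 s.f.)

0.25218


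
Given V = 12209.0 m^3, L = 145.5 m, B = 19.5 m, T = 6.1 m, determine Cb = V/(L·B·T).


Formula: Cb = V / (L * B * T)
Step 1 — L * B * T = 145.5 * 19.5 * 6.1 = 17307.225 m^3
Step 2 — Cb = 12209.0 / 17307.225 ≈ 0.70543 (5 s.f.)

0.70543


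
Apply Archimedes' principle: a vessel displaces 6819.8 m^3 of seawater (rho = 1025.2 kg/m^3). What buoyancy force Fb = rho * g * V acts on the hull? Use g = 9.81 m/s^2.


Formula: Fb = rho * g * V
Substituting: Fb = 1025.2 * 9.81 * 6819.8
Intermediate: 1025.2 * 9.81 = 10057.212
Result: Fb = 10057.212 * 6819.8 ≈ 68588000 N (5 s.f.)

68588000 N


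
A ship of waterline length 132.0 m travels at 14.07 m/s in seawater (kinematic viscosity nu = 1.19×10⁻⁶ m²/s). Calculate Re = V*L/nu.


Formula: Re = V * L / nu
Step 1 — V * L = 14.07 * 132.0 = 1857.24 m^2/s
Step 2 — Re = 1857.24 / 1.19e-6 = 1.56e+09

1.56e+09


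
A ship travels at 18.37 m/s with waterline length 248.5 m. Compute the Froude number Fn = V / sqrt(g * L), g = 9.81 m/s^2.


Formula: Fn = V / sqrt(g * L)
Step 1 — g * L = 9.81 * 248.5 = 2437.785
Step 2 — sqrt(g * L) = sqrt(2437.785) = 49.37393
Step 3 — Fn = 18.37 / 49.37393 ≈ 0.37206 (5 s.f.)

0.37206


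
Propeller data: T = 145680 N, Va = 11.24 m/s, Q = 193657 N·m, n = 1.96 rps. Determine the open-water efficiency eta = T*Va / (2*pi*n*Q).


Formula: eta = T * Va / (2 * pi * n * Q)
Step 1 — numerator = T * Va = 145680 * 11.24 = 1637443.2
Step 2 — 2 * pi * n = 2 * pi * 1.96 = 12.315043
Step 3 — denominator = 12.315043 * 193657 = 2384894.28
Step 4 — eta = 1637443.2 / 2384894.28 ≈ 0.68659 (5 s.f.)

0.68659


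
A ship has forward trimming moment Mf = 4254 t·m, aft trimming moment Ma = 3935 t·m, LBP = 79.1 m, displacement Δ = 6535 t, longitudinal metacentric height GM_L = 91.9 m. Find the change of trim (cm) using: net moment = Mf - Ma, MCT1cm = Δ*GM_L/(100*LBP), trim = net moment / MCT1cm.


Formula: net trimming moment = Mf - Ma; MCT1cm = Δ*GM_L/(100*LBP); trim = net moment / MCT1cm
Step 1 — net trimming moment = 4254 - 3935 = 319 t·m
Step 2 — MCT1cm = 6535 * 91.9 / (100 * 79.1) = 75.925 t·m/cm
Step 3 — trim = 319 / 75.925 ≈ 4.2015 cm (5 s.f.)

4.2015 cm


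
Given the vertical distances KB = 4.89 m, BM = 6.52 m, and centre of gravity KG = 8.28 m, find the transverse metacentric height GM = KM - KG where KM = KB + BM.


Formula: GM = KB + BM - KG
Step 1 — KM = KB + BM = 4.89 + 6.52 = 11.41 m
Step 2 — GM = KM - KG = 11.41 - 8.28 = 3.13 m

3.13 m


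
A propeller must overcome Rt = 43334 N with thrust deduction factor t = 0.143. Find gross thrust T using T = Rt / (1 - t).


Formula: T = Rt / (1 - t)
Step 1 — (1 - t) = 1 - 0.143 = 0.857
Step 2 — T = 43334 / 0.857 ≈ 50565 N (5 s.f.)

50565 N


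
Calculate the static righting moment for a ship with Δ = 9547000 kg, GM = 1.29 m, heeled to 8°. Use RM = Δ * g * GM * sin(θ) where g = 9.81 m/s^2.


Formula: GZ = GM * sin(theta); RM = disp * g * GZ
Step 1 — GZ = 1.29 * sin(8°) = 1.29 * 0.139173 = 0.179533 m
Step 2 — RM = 9547000 * 9.81 * 0.179533 ≈ 16814000 N·m (5 s.f.)

16814000 N·m


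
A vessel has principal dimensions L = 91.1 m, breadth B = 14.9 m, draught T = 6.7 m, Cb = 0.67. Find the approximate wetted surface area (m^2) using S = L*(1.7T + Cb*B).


Formula: S = 1.7*L*T + V/T with V = Cb*L*B*T, i.e. S = L * (1.7*T + Cb*B)
Step 1 — 1.7*T = 1.7 * 6.7 = 11.39 m
Step 2 — Cb*B = 0.67 * 14.9 = 9.983 m
Step 3 — 1.7*T + Cb*B = 11.39 + 9.983 = 21.373 m
Step 4 — S = 91.1 * 21.373 ≈ 1947.1 m^2 (5 s.f.)

1947.1 m^2


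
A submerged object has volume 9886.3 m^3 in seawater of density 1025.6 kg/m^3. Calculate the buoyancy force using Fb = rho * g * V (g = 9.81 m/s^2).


Formula: Fb = rho * g * V
Substituting: Fb = 1025.6 * 9.81 * 9886.3
Intermediate: 1025.6 * 9.81 = 10061.136
Result: Fb = 10061.136 * 9886.3 ≈ 99467000 N (5 s.f.)

99467000 N


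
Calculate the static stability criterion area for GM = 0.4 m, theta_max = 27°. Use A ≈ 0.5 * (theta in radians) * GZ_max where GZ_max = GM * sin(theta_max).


Formula: GZ_max = GM * sin(theta); Area = 0.5 * theta_rad * GZ_max
Step 1 — GZ_max = 0.4 * sin(27°) = 0.4 * 0.45399 = 0.181596 m
Step 2 — theta_rad = 27 * pi/180 = 0.471239 rad
Step 3 — Area = 0.5 * 0.471239 * 0.181596 ≈ 0.042788 m·rad (5 s.f.)

0.042788 m·rad


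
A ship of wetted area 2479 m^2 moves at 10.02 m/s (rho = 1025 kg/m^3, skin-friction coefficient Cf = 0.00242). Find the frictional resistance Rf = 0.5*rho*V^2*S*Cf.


Formula: Rf = 0.5 * rho * V^2 * S * Cf
Step 1 — V^2 = 10.02^2 = 100.4004
Step 2 — 0.5 * rho * V^2 = 0.5 * 1025 * 100.4004 = 51455.205
Step 3 — Rf = 51455.205 * 2479 * 0.00242 ≈ 308690 N (5 s.f.)

308690 N


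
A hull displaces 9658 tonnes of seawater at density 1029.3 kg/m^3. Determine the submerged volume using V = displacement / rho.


Formula: V = mass / rho
Step 1 — convert tonnes to kg: 9658 t * 1000 = 9658000 kg
Step 2 — V = 9658000 / 1029.3 ≈ 9383.1 m^3 (5 s.f.)

9383.1 m^3


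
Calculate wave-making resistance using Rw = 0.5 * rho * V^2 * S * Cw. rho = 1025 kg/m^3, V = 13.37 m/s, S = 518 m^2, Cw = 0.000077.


Formula: Rw = 0.5 * rho * V^2 * S * Cw
Step 1 — V^2 = 13.37^2 = 178.7569
Step 2 — 0.5 * rho * V^2 = 0.5 * 1025 * 178.7569 = 91612.91125
Step 3 — Rw = 91612.91125 * 518 * 0.000077 ≈ 3654.1 N (5 s.f.)

3654.1 N


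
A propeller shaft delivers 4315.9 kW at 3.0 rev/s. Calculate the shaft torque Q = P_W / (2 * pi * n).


Formula: Q = P_W / (2 * pi * n)
Step 1 — P_W = 4315.9 kW * 1000 = 4315900.0 W
Step 2 — 2 * pi * n = 2 * pi * 3.0 = 18.849556
Step 3 — Q = 4315900.0 / 18.849556 ≈ 228970 N·m (5 s.f.)

228970 N·m


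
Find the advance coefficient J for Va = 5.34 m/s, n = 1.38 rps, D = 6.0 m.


Formula: J = Va / (n * D)
Step 1 — n * D = 1.38 * 6.0 = 8.28
Step 2 — J = 5.34 / 8.28 ≈ 0.64493 (5 s.f.)

0.64493


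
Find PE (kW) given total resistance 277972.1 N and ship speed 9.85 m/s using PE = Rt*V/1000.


Formula: PE = Rt * V / 1000 (kW)
Step 1 — PE (W) = 277972.1 * 9.85 = 2738025.185 W
Step 2 — PE (kW) = 2738025.185 / 1000 ≈ 2738.0 kW (5 s.f.)

2738.0 kW


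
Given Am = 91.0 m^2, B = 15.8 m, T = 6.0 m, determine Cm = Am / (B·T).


Formula: Cm = Am / (B * T)
Step 1 — B * T = 15.8 * 6.0 = 94.8 m^2
Step 2 — Cm = 91.0 / 94.8 ≈ 0.95992 (5 s.f.)

0.95992


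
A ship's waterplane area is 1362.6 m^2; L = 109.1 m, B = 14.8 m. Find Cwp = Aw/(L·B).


Formula: Cwp = Aw / (L * B)
Step 1 — L * B = 109.1 * 14.8 = 1614.68 m^2
Step 2 — Cwp = 1362.6 / 1614.68 ≈ 0.84388 (5 s.f.)

0.84388


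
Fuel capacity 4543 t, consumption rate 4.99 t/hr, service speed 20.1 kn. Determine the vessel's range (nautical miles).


Formula: endurance = fuel / rate; range = endurance * speed
Step 1 — endurance = 4543 / 4.99 = 910.4208 hours
Step 2 — range = 910.4208 * 20.1 ≈ 18299 nautical miles (5 s.f.)

18299 NM


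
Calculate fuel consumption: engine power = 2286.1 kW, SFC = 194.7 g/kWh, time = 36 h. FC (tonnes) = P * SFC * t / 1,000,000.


Formula: FC (tonnes) = P * SFC * t / 1,000,000
Step 1 — P * SFC * t = 2286.1 * 194.7 * 36 = 16023732.12 g
Step 2 — FC (tonnes) = 16023732.12 / 1,000,000 ≈ 16.024 tonnes (5 s.f.)

16.024 tonnes


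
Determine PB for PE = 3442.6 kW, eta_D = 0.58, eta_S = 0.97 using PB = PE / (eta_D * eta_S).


Formula: PB = PE / (eta_D * eta_S)
Step 1 — combined efficiency = eta_D * eta_S = 0.58 * 0.97 = 0.5626
Step 2 — PB = 3442.6 / 0.5626 ≈ 6119.1 kW (5 s.f.)

6119.1 kW


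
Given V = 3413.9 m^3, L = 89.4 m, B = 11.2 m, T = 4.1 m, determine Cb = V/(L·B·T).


Formula: Cb = V / (L * B * T)
Step 1 — L * B * T = 89.4 * 11.2 * 4.1 = 4105.248 m^3
Step 2 — Cb = 3413.9 / 4105.248 ≈ 0.83159 (5 s.f.)

0.83159


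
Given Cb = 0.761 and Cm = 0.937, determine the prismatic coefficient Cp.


Formula: Cp = Cb / Cm
Substituting: Cp = 0.761 / 0.937
Result: Cp ≈ 0.81217 (5 s.f.)

0.81217


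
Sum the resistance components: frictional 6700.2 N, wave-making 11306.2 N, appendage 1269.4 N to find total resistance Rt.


Formula: Rt = Rf + Rw + Ra
Substituting: Rt = 6700.2 + 11306.2 + 1269.4
Result: Rt = 19275.8 N

19275.8 N


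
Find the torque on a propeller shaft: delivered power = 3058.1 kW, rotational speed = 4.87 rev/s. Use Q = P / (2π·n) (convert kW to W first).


Formula: Q = P_W / (2 * pi * n)
Step 1 — P_W = 3058.1 kW * 1000 = 3058100.0 W
Step 2 — 2 * pi * n = 2 * pi * 4.87 = 30.599112
Step 3 — Q = 3058100.0 / 30.599112 ≈ 99941 N·m (5 s.f.)

99941 N·m


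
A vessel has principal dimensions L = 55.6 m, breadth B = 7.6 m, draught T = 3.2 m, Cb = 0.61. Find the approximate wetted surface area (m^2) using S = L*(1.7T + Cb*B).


Formula: S = 1.7*L*T + V/T with V = Cb*L*B*T, i.e. S = L * (1.7*T + Cb*B)
Step 1 — 1.7*T = 1.7 * 3.2 = 5.44 m
Step 2 — Cb*B = 0.61 * 7.6 = 4.636 m
Step 3 — 1.7*T + Cb*B = 5.44 + 4.636 = 10.076 m
Step 4 — S = 55.6 * 10.076 ≈ 560.23 m^2 (5 s.f.)

560.23 m^2


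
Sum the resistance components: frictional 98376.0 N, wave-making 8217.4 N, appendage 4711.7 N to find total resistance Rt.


Formula: Rt = Rf + Rw + Ra
Substituting: Rt = 98376.0 + 8217.4 + 4711.7
Result: Rt = 111305.1 N

111305.1 N


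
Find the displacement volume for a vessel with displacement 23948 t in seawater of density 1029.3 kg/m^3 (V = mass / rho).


Formula: V = mass / rho
Step 1 — convert tonnes to kg: 23948 t * 1000 = 23948000 kg
Step 2 — V = 23948000 / 1029.3 ≈ 23266 m^3 (5 s.f.)

23266 m^3


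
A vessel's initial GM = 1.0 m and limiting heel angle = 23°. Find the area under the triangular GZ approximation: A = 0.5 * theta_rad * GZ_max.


Formula: GZ_max = GM * sin(theta); Area = 0.5 * theta_rad * GZ_max
Step 1 — GZ_max = 1.0 * sin(23°) = 1.0 * 0.390731 = 0.390731 m
Step 2 — theta_rad = 23 * pi/180 = 0.401426 rad
Step 3 — Area = 0.5 * 0.401426 * 0.390731 ≈ 0.078425 m·rad (5 s.f.)

0.078425 m·rad


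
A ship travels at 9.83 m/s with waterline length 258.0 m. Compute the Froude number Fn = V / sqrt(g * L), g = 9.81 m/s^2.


Formula: Fn = V / sqrt(g * L)
Step 1 — g * L = 9.81 * 258.0 = 2530.98
Step 2 — sqrt(g * L) = sqrt(2530.98) = 50.308846
Step 3 — Fn = 9.83 / 50.308846 ≈ 0.19539 (5 s.f.)

0.19539


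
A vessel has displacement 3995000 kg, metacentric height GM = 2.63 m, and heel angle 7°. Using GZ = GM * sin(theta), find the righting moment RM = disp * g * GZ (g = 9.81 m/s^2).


Formula: GZ = GM * sin(theta); RM = disp * g * GZ
Step 1 — GZ = 2.63 * sin(7°) = 2.63 * 0.121869 = 0.320515 m
Step 2 — RM = 3995000 * 9.81 * 0.320515 ≈ 12561000 N·m (5 s.f.)

12561000 N·m


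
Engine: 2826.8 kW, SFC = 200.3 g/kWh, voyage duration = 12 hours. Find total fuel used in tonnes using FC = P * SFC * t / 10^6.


Formula: FC (tonnes) = P * SFC * t / 1,000,000
Step 1 — P * SFC * t = 2826.8 * 200.3 * 12 = 6794496.48 g
Step 2 — FC (tonnes) = 6794496.48 / 1,000,000 ≈ 6.7945 tonnes (5 s.f.)

6.7945 tonnes


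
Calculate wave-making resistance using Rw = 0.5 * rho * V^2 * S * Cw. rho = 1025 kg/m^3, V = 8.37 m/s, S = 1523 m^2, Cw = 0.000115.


Formula: Rw = 0.5 * rho * V^2 * S * Cw
Step 1 — V^2 = 8.37^2 = 70.0569
Step 2 — 0.5 * rho * V^2 = 0.5 * 1025 * 70.0569 = 35904.16125
Step 3 — Rw = 35904.16125 * 1523 * 0.000115 ≈ 6288.4 N (5 s.f.)

6288.4 N


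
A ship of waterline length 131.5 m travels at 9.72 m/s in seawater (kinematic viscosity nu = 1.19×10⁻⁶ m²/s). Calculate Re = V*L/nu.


Formula: Re = V * L / nu
Step 1 — V * L = 9.72 * 131.5 = 1278.18 m^2/s
Step 2 — Re = 1278.18 / 1.19e-6 = 1.07e+09

1.07e+09


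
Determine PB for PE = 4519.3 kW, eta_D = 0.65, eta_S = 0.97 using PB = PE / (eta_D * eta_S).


Formula: PB = PE / (eta_D * eta_S)
Step 1 — combined efficiency = eta_D * eta_S = 0.65 * 0.97 = 0.6305
Step 2 — PB = 4519.3 / 0.6305 ≈ 7167.8 kW (5 s.f.)

7167.8 kW


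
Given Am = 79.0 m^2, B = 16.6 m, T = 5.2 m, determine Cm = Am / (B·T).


Formula: Cm = Am / (B * T)
Step 1 — B * T = 16.6 * 5.2 = 86.32 m^2
Step 2 — Cm = 79.0 / 86.32 ≈ 0.91520 (5 s.f.)

0.91520


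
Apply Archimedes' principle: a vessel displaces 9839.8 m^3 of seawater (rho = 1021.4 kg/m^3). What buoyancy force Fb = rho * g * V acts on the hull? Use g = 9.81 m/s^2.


Formula: Fb = rho * g * V
Substituting: Fb = 1021.4 * 9.81 * 9839.8
Intermediate: 1021.4 * 9.81 = 10019.934
Result: Fb = 10019.934 * 9839.8 ≈ 98594000 N (5 s.f.)

98594000 N


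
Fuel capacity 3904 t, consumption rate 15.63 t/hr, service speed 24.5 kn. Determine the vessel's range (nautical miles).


Formula: endurance = fuel / rate; range = endurance * speed
Step 1 — endurance = 3904 / 15.63 = 249.7761 hours
Step 2 — range = 249.7761 * 24.5 ≈ 6119.5 nautical miles (5 s.f.)

6119.5 NM


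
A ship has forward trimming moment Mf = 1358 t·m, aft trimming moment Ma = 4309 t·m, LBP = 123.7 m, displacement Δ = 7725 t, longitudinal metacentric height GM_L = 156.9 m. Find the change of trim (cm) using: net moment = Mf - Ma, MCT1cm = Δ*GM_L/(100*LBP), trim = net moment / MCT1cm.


Formula: net trimming moment = Mf - Ma; MCT1cm = Δ*GM_L/(100*LBP); trim = net moment / MCT1cm
Step 1 — net trimming moment = 1358 - 4309 = -2951 t·m
Step 2 — MCT1cm = 7725 * 156.9 / (100 * 123.7) = 97.9832 t·m/cm
Step 3 — trim = -2951 / 97.9832 ≈ -30.117 cm (5 s.f.)

-30.117 cm


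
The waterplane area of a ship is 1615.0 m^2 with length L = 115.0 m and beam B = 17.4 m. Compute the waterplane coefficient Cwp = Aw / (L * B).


Formula: Cwp = Aw / (L * B)
Step 1 — L * B = 115.0 * 17.4 = 2001.0 m^2
Step 2 — Cwp = 1615.0 / 2001.0 ≈ 0.80710 (5 s.f.)

0.80710


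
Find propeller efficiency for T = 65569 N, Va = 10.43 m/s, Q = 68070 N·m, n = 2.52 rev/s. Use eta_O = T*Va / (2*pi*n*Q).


Formula: eta = T * Va / (2 * pi * n * Q)
Step 1 — numerator = T * Va = 65569 * 10.43 = 683884.67
Step 2 — 2 * pi * n = 2 * pi * 2.52 = 15.833627
Step 3 — denominator = 15.833627 * 68070 = 1077794.99
Step 4 — eta = 683884.67 / 1077794.99 ≈ 0.63452 (5 s.f.)

0.63452


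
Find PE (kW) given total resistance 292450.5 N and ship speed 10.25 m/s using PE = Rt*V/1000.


Formula: PE = Rt * V / 1000 (kW)
Step 1 — PE (W) = 292450.5 * 10.25 = 2997617.625 W
Step 2 — PE (kW) = 2997617.625 / 1000 ≈ 2997.6 kW (5 s.f.)

2997.6 kW


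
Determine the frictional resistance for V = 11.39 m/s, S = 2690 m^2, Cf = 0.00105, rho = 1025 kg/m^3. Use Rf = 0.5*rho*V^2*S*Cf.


Formula: Rf = 0.5 * rho * V^2 * S * Cf
Step 1 — V^2 = 11.39^2 = 129.7321
Step 2 — 0.5 * rho * V^2 = 0.5 * 1025 * 129.7321 = 66487.70125
Step 3 — Rf = 66487.70125 * 2690 * 0.00105 ≈ 187790 N (5 s.f.)

187790 N


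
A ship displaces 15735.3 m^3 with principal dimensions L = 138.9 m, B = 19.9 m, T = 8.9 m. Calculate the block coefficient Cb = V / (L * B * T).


Formula: Cb = V / (L * B * T)
Step 1 — L * B * T = 138.9 * 19.9 * 8.9 = 24600.579 m^3
Step 2 — Cb = 15735.3 / 24600.579 ≈ 0.63963 (5 s.f.)

0.63963
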